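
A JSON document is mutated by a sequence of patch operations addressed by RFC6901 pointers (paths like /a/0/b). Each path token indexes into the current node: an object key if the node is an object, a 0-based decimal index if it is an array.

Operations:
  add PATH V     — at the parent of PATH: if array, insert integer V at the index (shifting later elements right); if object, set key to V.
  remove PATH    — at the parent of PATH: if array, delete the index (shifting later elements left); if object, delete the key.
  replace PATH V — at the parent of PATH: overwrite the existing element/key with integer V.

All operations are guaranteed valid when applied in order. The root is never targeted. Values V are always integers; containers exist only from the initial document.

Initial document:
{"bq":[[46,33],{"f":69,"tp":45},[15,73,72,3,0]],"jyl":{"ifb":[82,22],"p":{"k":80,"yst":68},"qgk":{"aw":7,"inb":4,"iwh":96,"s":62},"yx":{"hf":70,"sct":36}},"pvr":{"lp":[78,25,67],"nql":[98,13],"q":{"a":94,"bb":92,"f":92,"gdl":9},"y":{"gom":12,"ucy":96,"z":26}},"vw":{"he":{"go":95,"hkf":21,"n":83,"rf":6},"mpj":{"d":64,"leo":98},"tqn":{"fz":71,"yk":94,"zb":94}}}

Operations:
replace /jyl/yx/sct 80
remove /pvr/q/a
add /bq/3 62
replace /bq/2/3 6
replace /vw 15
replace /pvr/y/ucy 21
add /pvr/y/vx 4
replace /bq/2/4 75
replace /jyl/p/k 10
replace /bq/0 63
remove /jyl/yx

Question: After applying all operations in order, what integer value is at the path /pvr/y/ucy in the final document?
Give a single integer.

Answer: 21

Derivation:
After op 1 (replace /jyl/yx/sct 80): {"bq":[[46,33],{"f":69,"tp":45},[15,73,72,3,0]],"jyl":{"ifb":[82,22],"p":{"k":80,"yst":68},"qgk":{"aw":7,"inb":4,"iwh":96,"s":62},"yx":{"hf":70,"sct":80}},"pvr":{"lp":[78,25,67],"nql":[98,13],"q":{"a":94,"bb":92,"f":92,"gdl":9},"y":{"gom":12,"ucy":96,"z":26}},"vw":{"he":{"go":95,"hkf":21,"n":83,"rf":6},"mpj":{"d":64,"leo":98},"tqn":{"fz":71,"yk":94,"zb":94}}}
After op 2 (remove /pvr/q/a): {"bq":[[46,33],{"f":69,"tp":45},[15,73,72,3,0]],"jyl":{"ifb":[82,22],"p":{"k":80,"yst":68},"qgk":{"aw":7,"inb":4,"iwh":96,"s":62},"yx":{"hf":70,"sct":80}},"pvr":{"lp":[78,25,67],"nql":[98,13],"q":{"bb":92,"f":92,"gdl":9},"y":{"gom":12,"ucy":96,"z":26}},"vw":{"he":{"go":95,"hkf":21,"n":83,"rf":6},"mpj":{"d":64,"leo":98},"tqn":{"fz":71,"yk":94,"zb":94}}}
After op 3 (add /bq/3 62): {"bq":[[46,33],{"f":69,"tp":45},[15,73,72,3,0],62],"jyl":{"ifb":[82,22],"p":{"k":80,"yst":68},"qgk":{"aw":7,"inb":4,"iwh":96,"s":62},"yx":{"hf":70,"sct":80}},"pvr":{"lp":[78,25,67],"nql":[98,13],"q":{"bb":92,"f":92,"gdl":9},"y":{"gom":12,"ucy":96,"z":26}},"vw":{"he":{"go":95,"hkf":21,"n":83,"rf":6},"mpj":{"d":64,"leo":98},"tqn":{"fz":71,"yk":94,"zb":94}}}
After op 4 (replace /bq/2/3 6): {"bq":[[46,33],{"f":69,"tp":45},[15,73,72,6,0],62],"jyl":{"ifb":[82,22],"p":{"k":80,"yst":68},"qgk":{"aw":7,"inb":4,"iwh":96,"s":62},"yx":{"hf":70,"sct":80}},"pvr":{"lp":[78,25,67],"nql":[98,13],"q":{"bb":92,"f":92,"gdl":9},"y":{"gom":12,"ucy":96,"z":26}},"vw":{"he":{"go":95,"hkf":21,"n":83,"rf":6},"mpj":{"d":64,"leo":98},"tqn":{"fz":71,"yk":94,"zb":94}}}
After op 5 (replace /vw 15): {"bq":[[46,33],{"f":69,"tp":45},[15,73,72,6,0],62],"jyl":{"ifb":[82,22],"p":{"k":80,"yst":68},"qgk":{"aw":7,"inb":4,"iwh":96,"s":62},"yx":{"hf":70,"sct":80}},"pvr":{"lp":[78,25,67],"nql":[98,13],"q":{"bb":92,"f":92,"gdl":9},"y":{"gom":12,"ucy":96,"z":26}},"vw":15}
After op 6 (replace /pvr/y/ucy 21): {"bq":[[46,33],{"f":69,"tp":45},[15,73,72,6,0],62],"jyl":{"ifb":[82,22],"p":{"k":80,"yst":68},"qgk":{"aw":7,"inb":4,"iwh":96,"s":62},"yx":{"hf":70,"sct":80}},"pvr":{"lp":[78,25,67],"nql":[98,13],"q":{"bb":92,"f":92,"gdl":9},"y":{"gom":12,"ucy":21,"z":26}},"vw":15}
After op 7 (add /pvr/y/vx 4): {"bq":[[46,33],{"f":69,"tp":45},[15,73,72,6,0],62],"jyl":{"ifb":[82,22],"p":{"k":80,"yst":68},"qgk":{"aw":7,"inb":4,"iwh":96,"s":62},"yx":{"hf":70,"sct":80}},"pvr":{"lp":[78,25,67],"nql":[98,13],"q":{"bb":92,"f":92,"gdl":9},"y":{"gom":12,"ucy":21,"vx":4,"z":26}},"vw":15}
After op 8 (replace /bq/2/4 75): {"bq":[[46,33],{"f":69,"tp":45},[15,73,72,6,75],62],"jyl":{"ifb":[82,22],"p":{"k":80,"yst":68},"qgk":{"aw":7,"inb":4,"iwh":96,"s":62},"yx":{"hf":70,"sct":80}},"pvr":{"lp":[78,25,67],"nql":[98,13],"q":{"bb":92,"f":92,"gdl":9},"y":{"gom":12,"ucy":21,"vx":4,"z":26}},"vw":15}
After op 9 (replace /jyl/p/k 10): {"bq":[[46,33],{"f":69,"tp":45},[15,73,72,6,75],62],"jyl":{"ifb":[82,22],"p":{"k":10,"yst":68},"qgk":{"aw":7,"inb":4,"iwh":96,"s":62},"yx":{"hf":70,"sct":80}},"pvr":{"lp":[78,25,67],"nql":[98,13],"q":{"bb":92,"f":92,"gdl":9},"y":{"gom":12,"ucy":21,"vx":4,"z":26}},"vw":15}
After op 10 (replace /bq/0 63): {"bq":[63,{"f":69,"tp":45},[15,73,72,6,75],62],"jyl":{"ifb":[82,22],"p":{"k":10,"yst":68},"qgk":{"aw":7,"inb":4,"iwh":96,"s":62},"yx":{"hf":70,"sct":80}},"pvr":{"lp":[78,25,67],"nql":[98,13],"q":{"bb":92,"f":92,"gdl":9},"y":{"gom":12,"ucy":21,"vx":4,"z":26}},"vw":15}
After op 11 (remove /jyl/yx): {"bq":[63,{"f":69,"tp":45},[15,73,72,6,75],62],"jyl":{"ifb":[82,22],"p":{"k":10,"yst":68},"qgk":{"aw":7,"inb":4,"iwh":96,"s":62}},"pvr":{"lp":[78,25,67],"nql":[98,13],"q":{"bb":92,"f":92,"gdl":9},"y":{"gom":12,"ucy":21,"vx":4,"z":26}},"vw":15}
Value at /pvr/y/ucy: 21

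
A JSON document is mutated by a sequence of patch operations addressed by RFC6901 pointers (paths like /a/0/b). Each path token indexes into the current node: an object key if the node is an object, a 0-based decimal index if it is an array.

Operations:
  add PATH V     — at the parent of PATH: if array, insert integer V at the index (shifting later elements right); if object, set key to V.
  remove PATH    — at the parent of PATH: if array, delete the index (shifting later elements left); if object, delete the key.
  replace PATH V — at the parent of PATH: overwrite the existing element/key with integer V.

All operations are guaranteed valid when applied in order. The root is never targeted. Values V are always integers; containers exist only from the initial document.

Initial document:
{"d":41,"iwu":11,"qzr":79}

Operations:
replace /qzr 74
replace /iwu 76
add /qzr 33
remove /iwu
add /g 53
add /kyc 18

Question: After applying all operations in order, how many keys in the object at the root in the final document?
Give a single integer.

After op 1 (replace /qzr 74): {"d":41,"iwu":11,"qzr":74}
After op 2 (replace /iwu 76): {"d":41,"iwu":76,"qzr":74}
After op 3 (add /qzr 33): {"d":41,"iwu":76,"qzr":33}
After op 4 (remove /iwu): {"d":41,"qzr":33}
After op 5 (add /g 53): {"d":41,"g":53,"qzr":33}
After op 6 (add /kyc 18): {"d":41,"g":53,"kyc":18,"qzr":33}
Size at the root: 4

Answer: 4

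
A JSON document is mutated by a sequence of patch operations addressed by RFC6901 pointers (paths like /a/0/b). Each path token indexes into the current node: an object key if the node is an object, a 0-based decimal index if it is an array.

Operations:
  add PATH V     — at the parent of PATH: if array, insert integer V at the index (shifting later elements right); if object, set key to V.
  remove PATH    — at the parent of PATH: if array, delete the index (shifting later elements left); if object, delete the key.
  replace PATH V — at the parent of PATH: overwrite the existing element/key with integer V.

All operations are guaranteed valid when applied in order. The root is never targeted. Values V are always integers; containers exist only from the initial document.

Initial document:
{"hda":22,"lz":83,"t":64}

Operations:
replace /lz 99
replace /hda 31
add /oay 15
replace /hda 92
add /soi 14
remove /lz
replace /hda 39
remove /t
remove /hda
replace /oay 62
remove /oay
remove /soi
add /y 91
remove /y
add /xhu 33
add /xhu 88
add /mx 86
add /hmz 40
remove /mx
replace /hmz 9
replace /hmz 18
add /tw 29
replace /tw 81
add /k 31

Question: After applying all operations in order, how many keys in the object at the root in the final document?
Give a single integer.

After op 1 (replace /lz 99): {"hda":22,"lz":99,"t":64}
After op 2 (replace /hda 31): {"hda":31,"lz":99,"t":64}
After op 3 (add /oay 15): {"hda":31,"lz":99,"oay":15,"t":64}
After op 4 (replace /hda 92): {"hda":92,"lz":99,"oay":15,"t":64}
After op 5 (add /soi 14): {"hda":92,"lz":99,"oay":15,"soi":14,"t":64}
After op 6 (remove /lz): {"hda":92,"oay":15,"soi":14,"t":64}
After op 7 (replace /hda 39): {"hda":39,"oay":15,"soi":14,"t":64}
After op 8 (remove /t): {"hda":39,"oay":15,"soi":14}
After op 9 (remove /hda): {"oay":15,"soi":14}
After op 10 (replace /oay 62): {"oay":62,"soi":14}
After op 11 (remove /oay): {"soi":14}
After op 12 (remove /soi): {}
After op 13 (add /y 91): {"y":91}
After op 14 (remove /y): {}
After op 15 (add /xhu 33): {"xhu":33}
After op 16 (add /xhu 88): {"xhu":88}
After op 17 (add /mx 86): {"mx":86,"xhu":88}
After op 18 (add /hmz 40): {"hmz":40,"mx":86,"xhu":88}
After op 19 (remove /mx): {"hmz":40,"xhu":88}
After op 20 (replace /hmz 9): {"hmz":9,"xhu":88}
After op 21 (replace /hmz 18): {"hmz":18,"xhu":88}
After op 22 (add /tw 29): {"hmz":18,"tw":29,"xhu":88}
After op 23 (replace /tw 81): {"hmz":18,"tw":81,"xhu":88}
After op 24 (add /k 31): {"hmz":18,"k":31,"tw":81,"xhu":88}
Size at the root: 4

Answer: 4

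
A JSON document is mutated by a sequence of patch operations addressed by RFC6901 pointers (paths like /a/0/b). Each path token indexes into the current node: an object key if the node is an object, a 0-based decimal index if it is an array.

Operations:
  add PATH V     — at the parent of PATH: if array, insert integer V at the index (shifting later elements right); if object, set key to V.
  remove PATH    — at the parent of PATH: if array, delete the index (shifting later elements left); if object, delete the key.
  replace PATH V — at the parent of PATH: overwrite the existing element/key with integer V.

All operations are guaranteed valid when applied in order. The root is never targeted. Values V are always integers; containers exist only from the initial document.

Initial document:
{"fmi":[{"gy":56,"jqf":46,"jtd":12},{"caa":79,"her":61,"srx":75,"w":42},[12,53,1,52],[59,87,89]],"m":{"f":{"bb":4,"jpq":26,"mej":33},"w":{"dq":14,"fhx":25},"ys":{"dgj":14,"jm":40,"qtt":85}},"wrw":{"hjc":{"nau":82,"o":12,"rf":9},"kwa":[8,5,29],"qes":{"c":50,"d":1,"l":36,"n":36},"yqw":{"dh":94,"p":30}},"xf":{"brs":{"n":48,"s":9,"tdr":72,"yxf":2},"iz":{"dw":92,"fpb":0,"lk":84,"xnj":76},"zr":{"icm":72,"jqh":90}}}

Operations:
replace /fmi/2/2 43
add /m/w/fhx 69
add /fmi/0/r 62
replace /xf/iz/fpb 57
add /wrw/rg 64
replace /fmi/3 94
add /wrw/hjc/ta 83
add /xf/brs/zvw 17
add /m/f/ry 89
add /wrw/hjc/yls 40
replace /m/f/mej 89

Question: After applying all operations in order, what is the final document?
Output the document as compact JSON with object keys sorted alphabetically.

Answer: {"fmi":[{"gy":56,"jqf":46,"jtd":12,"r":62},{"caa":79,"her":61,"srx":75,"w":42},[12,53,43,52],94],"m":{"f":{"bb":4,"jpq":26,"mej":89,"ry":89},"w":{"dq":14,"fhx":69},"ys":{"dgj":14,"jm":40,"qtt":85}},"wrw":{"hjc":{"nau":82,"o":12,"rf":9,"ta":83,"yls":40},"kwa":[8,5,29],"qes":{"c":50,"d":1,"l":36,"n":36},"rg":64,"yqw":{"dh":94,"p":30}},"xf":{"brs":{"n":48,"s":9,"tdr":72,"yxf":2,"zvw":17},"iz":{"dw":92,"fpb":57,"lk":84,"xnj":76},"zr":{"icm":72,"jqh":90}}}

Derivation:
After op 1 (replace /fmi/2/2 43): {"fmi":[{"gy":56,"jqf":46,"jtd":12},{"caa":79,"her":61,"srx":75,"w":42},[12,53,43,52],[59,87,89]],"m":{"f":{"bb":4,"jpq":26,"mej":33},"w":{"dq":14,"fhx":25},"ys":{"dgj":14,"jm":40,"qtt":85}},"wrw":{"hjc":{"nau":82,"o":12,"rf":9},"kwa":[8,5,29],"qes":{"c":50,"d":1,"l":36,"n":36},"yqw":{"dh":94,"p":30}},"xf":{"brs":{"n":48,"s":9,"tdr":72,"yxf":2},"iz":{"dw":92,"fpb":0,"lk":84,"xnj":76},"zr":{"icm":72,"jqh":90}}}
After op 2 (add /m/w/fhx 69): {"fmi":[{"gy":56,"jqf":46,"jtd":12},{"caa":79,"her":61,"srx":75,"w":42},[12,53,43,52],[59,87,89]],"m":{"f":{"bb":4,"jpq":26,"mej":33},"w":{"dq":14,"fhx":69},"ys":{"dgj":14,"jm":40,"qtt":85}},"wrw":{"hjc":{"nau":82,"o":12,"rf":9},"kwa":[8,5,29],"qes":{"c":50,"d":1,"l":36,"n":36},"yqw":{"dh":94,"p":30}},"xf":{"brs":{"n":48,"s":9,"tdr":72,"yxf":2},"iz":{"dw":92,"fpb":0,"lk":84,"xnj":76},"zr":{"icm":72,"jqh":90}}}
After op 3 (add /fmi/0/r 62): {"fmi":[{"gy":56,"jqf":46,"jtd":12,"r":62},{"caa":79,"her":61,"srx":75,"w":42},[12,53,43,52],[59,87,89]],"m":{"f":{"bb":4,"jpq":26,"mej":33},"w":{"dq":14,"fhx":69},"ys":{"dgj":14,"jm":40,"qtt":85}},"wrw":{"hjc":{"nau":82,"o":12,"rf":9},"kwa":[8,5,29],"qes":{"c":50,"d":1,"l":36,"n":36},"yqw":{"dh":94,"p":30}},"xf":{"brs":{"n":48,"s":9,"tdr":72,"yxf":2},"iz":{"dw":92,"fpb":0,"lk":84,"xnj":76},"zr":{"icm":72,"jqh":90}}}
After op 4 (replace /xf/iz/fpb 57): {"fmi":[{"gy":56,"jqf":46,"jtd":12,"r":62},{"caa":79,"her":61,"srx":75,"w":42},[12,53,43,52],[59,87,89]],"m":{"f":{"bb":4,"jpq":26,"mej":33},"w":{"dq":14,"fhx":69},"ys":{"dgj":14,"jm":40,"qtt":85}},"wrw":{"hjc":{"nau":82,"o":12,"rf":9},"kwa":[8,5,29],"qes":{"c":50,"d":1,"l":36,"n":36},"yqw":{"dh":94,"p":30}},"xf":{"brs":{"n":48,"s":9,"tdr":72,"yxf":2},"iz":{"dw":92,"fpb":57,"lk":84,"xnj":76},"zr":{"icm":72,"jqh":90}}}
After op 5 (add /wrw/rg 64): {"fmi":[{"gy":56,"jqf":46,"jtd":12,"r":62},{"caa":79,"her":61,"srx":75,"w":42},[12,53,43,52],[59,87,89]],"m":{"f":{"bb":4,"jpq":26,"mej":33},"w":{"dq":14,"fhx":69},"ys":{"dgj":14,"jm":40,"qtt":85}},"wrw":{"hjc":{"nau":82,"o":12,"rf":9},"kwa":[8,5,29],"qes":{"c":50,"d":1,"l":36,"n":36},"rg":64,"yqw":{"dh":94,"p":30}},"xf":{"brs":{"n":48,"s":9,"tdr":72,"yxf":2},"iz":{"dw":92,"fpb":57,"lk":84,"xnj":76},"zr":{"icm":72,"jqh":90}}}
After op 6 (replace /fmi/3 94): {"fmi":[{"gy":56,"jqf":46,"jtd":12,"r":62},{"caa":79,"her":61,"srx":75,"w":42},[12,53,43,52],94],"m":{"f":{"bb":4,"jpq":26,"mej":33},"w":{"dq":14,"fhx":69},"ys":{"dgj":14,"jm":40,"qtt":85}},"wrw":{"hjc":{"nau":82,"o":12,"rf":9},"kwa":[8,5,29],"qes":{"c":50,"d":1,"l":36,"n":36},"rg":64,"yqw":{"dh":94,"p":30}},"xf":{"brs":{"n":48,"s":9,"tdr":72,"yxf":2},"iz":{"dw":92,"fpb":57,"lk":84,"xnj":76},"zr":{"icm":72,"jqh":90}}}
After op 7 (add /wrw/hjc/ta 83): {"fmi":[{"gy":56,"jqf":46,"jtd":12,"r":62},{"caa":79,"her":61,"srx":75,"w":42},[12,53,43,52],94],"m":{"f":{"bb":4,"jpq":26,"mej":33},"w":{"dq":14,"fhx":69},"ys":{"dgj":14,"jm":40,"qtt":85}},"wrw":{"hjc":{"nau":82,"o":12,"rf":9,"ta":83},"kwa":[8,5,29],"qes":{"c":50,"d":1,"l":36,"n":36},"rg":64,"yqw":{"dh":94,"p":30}},"xf":{"brs":{"n":48,"s":9,"tdr":72,"yxf":2},"iz":{"dw":92,"fpb":57,"lk":84,"xnj":76},"zr":{"icm":72,"jqh":90}}}
After op 8 (add /xf/brs/zvw 17): {"fmi":[{"gy":56,"jqf":46,"jtd":12,"r":62},{"caa":79,"her":61,"srx":75,"w":42},[12,53,43,52],94],"m":{"f":{"bb":4,"jpq":26,"mej":33},"w":{"dq":14,"fhx":69},"ys":{"dgj":14,"jm":40,"qtt":85}},"wrw":{"hjc":{"nau":82,"o":12,"rf":9,"ta":83},"kwa":[8,5,29],"qes":{"c":50,"d":1,"l":36,"n":36},"rg":64,"yqw":{"dh":94,"p":30}},"xf":{"brs":{"n":48,"s":9,"tdr":72,"yxf":2,"zvw":17},"iz":{"dw":92,"fpb":57,"lk":84,"xnj":76},"zr":{"icm":72,"jqh":90}}}
After op 9 (add /m/f/ry 89): {"fmi":[{"gy":56,"jqf":46,"jtd":12,"r":62},{"caa":79,"her":61,"srx":75,"w":42},[12,53,43,52],94],"m":{"f":{"bb":4,"jpq":26,"mej":33,"ry":89},"w":{"dq":14,"fhx":69},"ys":{"dgj":14,"jm":40,"qtt":85}},"wrw":{"hjc":{"nau":82,"o":12,"rf":9,"ta":83},"kwa":[8,5,29],"qes":{"c":50,"d":1,"l":36,"n":36},"rg":64,"yqw":{"dh":94,"p":30}},"xf":{"brs":{"n":48,"s":9,"tdr":72,"yxf":2,"zvw":17},"iz":{"dw":92,"fpb":57,"lk":84,"xnj":76},"zr":{"icm":72,"jqh":90}}}
After op 10 (add /wrw/hjc/yls 40): {"fmi":[{"gy":56,"jqf":46,"jtd":12,"r":62},{"caa":79,"her":61,"srx":75,"w":42},[12,53,43,52],94],"m":{"f":{"bb":4,"jpq":26,"mej":33,"ry":89},"w":{"dq":14,"fhx":69},"ys":{"dgj":14,"jm":40,"qtt":85}},"wrw":{"hjc":{"nau":82,"o":12,"rf":9,"ta":83,"yls":40},"kwa":[8,5,29],"qes":{"c":50,"d":1,"l":36,"n":36},"rg":64,"yqw":{"dh":94,"p":30}},"xf":{"brs":{"n":48,"s":9,"tdr":72,"yxf":2,"zvw":17},"iz":{"dw":92,"fpb":57,"lk":84,"xnj":76},"zr":{"icm":72,"jqh":90}}}
After op 11 (replace /m/f/mej 89): {"fmi":[{"gy":56,"jqf":46,"jtd":12,"r":62},{"caa":79,"her":61,"srx":75,"w":42},[12,53,43,52],94],"m":{"f":{"bb":4,"jpq":26,"mej":89,"ry":89},"w":{"dq":14,"fhx":69},"ys":{"dgj":14,"jm":40,"qtt":85}},"wrw":{"hjc":{"nau":82,"o":12,"rf":9,"ta":83,"yls":40},"kwa":[8,5,29],"qes":{"c":50,"d":1,"l":36,"n":36},"rg":64,"yqw":{"dh":94,"p":30}},"xf":{"brs":{"n":48,"s":9,"tdr":72,"yxf":2,"zvw":17},"iz":{"dw":92,"fpb":57,"lk":84,"xnj":76},"zr":{"icm":72,"jqh":90}}}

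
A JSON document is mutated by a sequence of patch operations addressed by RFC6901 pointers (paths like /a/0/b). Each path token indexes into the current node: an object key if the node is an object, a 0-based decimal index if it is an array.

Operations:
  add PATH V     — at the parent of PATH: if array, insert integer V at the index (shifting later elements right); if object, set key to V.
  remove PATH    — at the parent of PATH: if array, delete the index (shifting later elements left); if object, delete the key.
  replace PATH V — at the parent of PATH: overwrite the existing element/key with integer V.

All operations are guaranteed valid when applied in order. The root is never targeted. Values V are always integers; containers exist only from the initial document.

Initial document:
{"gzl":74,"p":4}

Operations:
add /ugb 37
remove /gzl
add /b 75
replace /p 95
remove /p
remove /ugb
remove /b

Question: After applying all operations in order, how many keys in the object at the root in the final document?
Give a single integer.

Answer: 0

Derivation:
After op 1 (add /ugb 37): {"gzl":74,"p":4,"ugb":37}
After op 2 (remove /gzl): {"p":4,"ugb":37}
After op 3 (add /b 75): {"b":75,"p":4,"ugb":37}
After op 4 (replace /p 95): {"b":75,"p":95,"ugb":37}
After op 5 (remove /p): {"b":75,"ugb":37}
After op 6 (remove /ugb): {"b":75}
After op 7 (remove /b): {}
Size at the root: 0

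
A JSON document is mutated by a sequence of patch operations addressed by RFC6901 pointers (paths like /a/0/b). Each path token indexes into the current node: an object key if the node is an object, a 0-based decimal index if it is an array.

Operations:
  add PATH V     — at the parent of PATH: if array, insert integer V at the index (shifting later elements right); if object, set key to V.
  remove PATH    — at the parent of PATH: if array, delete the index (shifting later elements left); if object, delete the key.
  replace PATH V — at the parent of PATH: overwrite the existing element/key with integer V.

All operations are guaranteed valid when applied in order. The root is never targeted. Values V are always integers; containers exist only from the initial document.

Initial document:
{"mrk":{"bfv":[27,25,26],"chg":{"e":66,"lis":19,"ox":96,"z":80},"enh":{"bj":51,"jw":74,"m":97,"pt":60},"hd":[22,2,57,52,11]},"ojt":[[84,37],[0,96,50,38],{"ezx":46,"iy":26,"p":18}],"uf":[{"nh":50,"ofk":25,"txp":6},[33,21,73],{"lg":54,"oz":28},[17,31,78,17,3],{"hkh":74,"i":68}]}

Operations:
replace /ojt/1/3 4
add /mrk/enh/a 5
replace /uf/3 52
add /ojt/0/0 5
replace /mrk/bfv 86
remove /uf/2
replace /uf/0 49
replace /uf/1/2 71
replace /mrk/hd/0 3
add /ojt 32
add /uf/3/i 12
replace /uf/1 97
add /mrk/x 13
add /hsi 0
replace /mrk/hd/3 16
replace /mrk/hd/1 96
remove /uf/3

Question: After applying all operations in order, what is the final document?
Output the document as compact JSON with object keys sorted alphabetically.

Answer: {"hsi":0,"mrk":{"bfv":86,"chg":{"e":66,"lis":19,"ox":96,"z":80},"enh":{"a":5,"bj":51,"jw":74,"m":97,"pt":60},"hd":[3,96,57,16,11],"x":13},"ojt":32,"uf":[49,97,52]}

Derivation:
After op 1 (replace /ojt/1/3 4): {"mrk":{"bfv":[27,25,26],"chg":{"e":66,"lis":19,"ox":96,"z":80},"enh":{"bj":51,"jw":74,"m":97,"pt":60},"hd":[22,2,57,52,11]},"ojt":[[84,37],[0,96,50,4],{"ezx":46,"iy":26,"p":18}],"uf":[{"nh":50,"ofk":25,"txp":6},[33,21,73],{"lg":54,"oz":28},[17,31,78,17,3],{"hkh":74,"i":68}]}
After op 2 (add /mrk/enh/a 5): {"mrk":{"bfv":[27,25,26],"chg":{"e":66,"lis":19,"ox":96,"z":80},"enh":{"a":5,"bj":51,"jw":74,"m":97,"pt":60},"hd":[22,2,57,52,11]},"ojt":[[84,37],[0,96,50,4],{"ezx":46,"iy":26,"p":18}],"uf":[{"nh":50,"ofk":25,"txp":6},[33,21,73],{"lg":54,"oz":28},[17,31,78,17,3],{"hkh":74,"i":68}]}
After op 3 (replace /uf/3 52): {"mrk":{"bfv":[27,25,26],"chg":{"e":66,"lis":19,"ox":96,"z":80},"enh":{"a":5,"bj":51,"jw":74,"m":97,"pt":60},"hd":[22,2,57,52,11]},"ojt":[[84,37],[0,96,50,4],{"ezx":46,"iy":26,"p":18}],"uf":[{"nh":50,"ofk":25,"txp":6},[33,21,73],{"lg":54,"oz":28},52,{"hkh":74,"i":68}]}
After op 4 (add /ojt/0/0 5): {"mrk":{"bfv":[27,25,26],"chg":{"e":66,"lis":19,"ox":96,"z":80},"enh":{"a":5,"bj":51,"jw":74,"m":97,"pt":60},"hd":[22,2,57,52,11]},"ojt":[[5,84,37],[0,96,50,4],{"ezx":46,"iy":26,"p":18}],"uf":[{"nh":50,"ofk":25,"txp":6},[33,21,73],{"lg":54,"oz":28},52,{"hkh":74,"i":68}]}
After op 5 (replace /mrk/bfv 86): {"mrk":{"bfv":86,"chg":{"e":66,"lis":19,"ox":96,"z":80},"enh":{"a":5,"bj":51,"jw":74,"m":97,"pt":60},"hd":[22,2,57,52,11]},"ojt":[[5,84,37],[0,96,50,4],{"ezx":46,"iy":26,"p":18}],"uf":[{"nh":50,"ofk":25,"txp":6},[33,21,73],{"lg":54,"oz":28},52,{"hkh":74,"i":68}]}
After op 6 (remove /uf/2): {"mrk":{"bfv":86,"chg":{"e":66,"lis":19,"ox":96,"z":80},"enh":{"a":5,"bj":51,"jw":74,"m":97,"pt":60},"hd":[22,2,57,52,11]},"ojt":[[5,84,37],[0,96,50,4],{"ezx":46,"iy":26,"p":18}],"uf":[{"nh":50,"ofk":25,"txp":6},[33,21,73],52,{"hkh":74,"i":68}]}
After op 7 (replace /uf/0 49): {"mrk":{"bfv":86,"chg":{"e":66,"lis":19,"ox":96,"z":80},"enh":{"a":5,"bj":51,"jw":74,"m":97,"pt":60},"hd":[22,2,57,52,11]},"ojt":[[5,84,37],[0,96,50,4],{"ezx":46,"iy":26,"p":18}],"uf":[49,[33,21,73],52,{"hkh":74,"i":68}]}
After op 8 (replace /uf/1/2 71): {"mrk":{"bfv":86,"chg":{"e":66,"lis":19,"ox":96,"z":80},"enh":{"a":5,"bj":51,"jw":74,"m":97,"pt":60},"hd":[22,2,57,52,11]},"ojt":[[5,84,37],[0,96,50,4],{"ezx":46,"iy":26,"p":18}],"uf":[49,[33,21,71],52,{"hkh":74,"i":68}]}
After op 9 (replace /mrk/hd/0 3): {"mrk":{"bfv":86,"chg":{"e":66,"lis":19,"ox":96,"z":80},"enh":{"a":5,"bj":51,"jw":74,"m":97,"pt":60},"hd":[3,2,57,52,11]},"ojt":[[5,84,37],[0,96,50,4],{"ezx":46,"iy":26,"p":18}],"uf":[49,[33,21,71],52,{"hkh":74,"i":68}]}
After op 10 (add /ojt 32): {"mrk":{"bfv":86,"chg":{"e":66,"lis":19,"ox":96,"z":80},"enh":{"a":5,"bj":51,"jw":74,"m":97,"pt":60},"hd":[3,2,57,52,11]},"ojt":32,"uf":[49,[33,21,71],52,{"hkh":74,"i":68}]}
After op 11 (add /uf/3/i 12): {"mrk":{"bfv":86,"chg":{"e":66,"lis":19,"ox":96,"z":80},"enh":{"a":5,"bj":51,"jw":74,"m":97,"pt":60},"hd":[3,2,57,52,11]},"ojt":32,"uf":[49,[33,21,71],52,{"hkh":74,"i":12}]}
After op 12 (replace /uf/1 97): {"mrk":{"bfv":86,"chg":{"e":66,"lis":19,"ox":96,"z":80},"enh":{"a":5,"bj":51,"jw":74,"m":97,"pt":60},"hd":[3,2,57,52,11]},"ojt":32,"uf":[49,97,52,{"hkh":74,"i":12}]}
After op 13 (add /mrk/x 13): {"mrk":{"bfv":86,"chg":{"e":66,"lis":19,"ox":96,"z":80},"enh":{"a":5,"bj":51,"jw":74,"m":97,"pt":60},"hd":[3,2,57,52,11],"x":13},"ojt":32,"uf":[49,97,52,{"hkh":74,"i":12}]}
After op 14 (add /hsi 0): {"hsi":0,"mrk":{"bfv":86,"chg":{"e":66,"lis":19,"ox":96,"z":80},"enh":{"a":5,"bj":51,"jw":74,"m":97,"pt":60},"hd":[3,2,57,52,11],"x":13},"ojt":32,"uf":[49,97,52,{"hkh":74,"i":12}]}
After op 15 (replace /mrk/hd/3 16): {"hsi":0,"mrk":{"bfv":86,"chg":{"e":66,"lis":19,"ox":96,"z":80},"enh":{"a":5,"bj":51,"jw":74,"m":97,"pt":60},"hd":[3,2,57,16,11],"x":13},"ojt":32,"uf":[49,97,52,{"hkh":74,"i":12}]}
After op 16 (replace /mrk/hd/1 96): {"hsi":0,"mrk":{"bfv":86,"chg":{"e":66,"lis":19,"ox":96,"z":80},"enh":{"a":5,"bj":51,"jw":74,"m":97,"pt":60},"hd":[3,96,57,16,11],"x":13},"ojt":32,"uf":[49,97,52,{"hkh":74,"i":12}]}
After op 17 (remove /uf/3): {"hsi":0,"mrk":{"bfv":86,"chg":{"e":66,"lis":19,"ox":96,"z":80},"enh":{"a":5,"bj":51,"jw":74,"m":97,"pt":60},"hd":[3,96,57,16,11],"x":13},"ojt":32,"uf":[49,97,52]}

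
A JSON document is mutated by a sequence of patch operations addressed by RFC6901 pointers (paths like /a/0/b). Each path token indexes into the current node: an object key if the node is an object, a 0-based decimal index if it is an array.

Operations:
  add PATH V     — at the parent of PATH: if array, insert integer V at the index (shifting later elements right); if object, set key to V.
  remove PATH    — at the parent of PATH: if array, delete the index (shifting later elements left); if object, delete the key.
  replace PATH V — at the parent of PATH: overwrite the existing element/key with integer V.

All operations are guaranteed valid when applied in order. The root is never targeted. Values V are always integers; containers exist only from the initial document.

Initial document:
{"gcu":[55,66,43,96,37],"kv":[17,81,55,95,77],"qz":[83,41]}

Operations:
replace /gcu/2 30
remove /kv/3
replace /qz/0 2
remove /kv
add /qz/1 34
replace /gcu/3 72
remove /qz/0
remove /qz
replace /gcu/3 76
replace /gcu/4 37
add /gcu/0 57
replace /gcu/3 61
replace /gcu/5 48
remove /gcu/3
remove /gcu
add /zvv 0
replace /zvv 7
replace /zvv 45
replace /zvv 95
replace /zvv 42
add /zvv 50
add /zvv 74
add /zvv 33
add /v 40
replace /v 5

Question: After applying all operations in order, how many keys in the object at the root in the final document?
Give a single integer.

Answer: 2

Derivation:
After op 1 (replace /gcu/2 30): {"gcu":[55,66,30,96,37],"kv":[17,81,55,95,77],"qz":[83,41]}
After op 2 (remove /kv/3): {"gcu":[55,66,30,96,37],"kv":[17,81,55,77],"qz":[83,41]}
After op 3 (replace /qz/0 2): {"gcu":[55,66,30,96,37],"kv":[17,81,55,77],"qz":[2,41]}
After op 4 (remove /kv): {"gcu":[55,66,30,96,37],"qz":[2,41]}
After op 5 (add /qz/1 34): {"gcu":[55,66,30,96,37],"qz":[2,34,41]}
After op 6 (replace /gcu/3 72): {"gcu":[55,66,30,72,37],"qz":[2,34,41]}
After op 7 (remove /qz/0): {"gcu":[55,66,30,72,37],"qz":[34,41]}
After op 8 (remove /qz): {"gcu":[55,66,30,72,37]}
After op 9 (replace /gcu/3 76): {"gcu":[55,66,30,76,37]}
After op 10 (replace /gcu/4 37): {"gcu":[55,66,30,76,37]}
After op 11 (add /gcu/0 57): {"gcu":[57,55,66,30,76,37]}
After op 12 (replace /gcu/3 61): {"gcu":[57,55,66,61,76,37]}
After op 13 (replace /gcu/5 48): {"gcu":[57,55,66,61,76,48]}
After op 14 (remove /gcu/3): {"gcu":[57,55,66,76,48]}
After op 15 (remove /gcu): {}
After op 16 (add /zvv 0): {"zvv":0}
After op 17 (replace /zvv 7): {"zvv":7}
After op 18 (replace /zvv 45): {"zvv":45}
After op 19 (replace /zvv 95): {"zvv":95}
After op 20 (replace /zvv 42): {"zvv":42}
After op 21 (add /zvv 50): {"zvv":50}
After op 22 (add /zvv 74): {"zvv":74}
After op 23 (add /zvv 33): {"zvv":33}
After op 24 (add /v 40): {"v":40,"zvv":33}
After op 25 (replace /v 5): {"v":5,"zvv":33}
Size at the root: 2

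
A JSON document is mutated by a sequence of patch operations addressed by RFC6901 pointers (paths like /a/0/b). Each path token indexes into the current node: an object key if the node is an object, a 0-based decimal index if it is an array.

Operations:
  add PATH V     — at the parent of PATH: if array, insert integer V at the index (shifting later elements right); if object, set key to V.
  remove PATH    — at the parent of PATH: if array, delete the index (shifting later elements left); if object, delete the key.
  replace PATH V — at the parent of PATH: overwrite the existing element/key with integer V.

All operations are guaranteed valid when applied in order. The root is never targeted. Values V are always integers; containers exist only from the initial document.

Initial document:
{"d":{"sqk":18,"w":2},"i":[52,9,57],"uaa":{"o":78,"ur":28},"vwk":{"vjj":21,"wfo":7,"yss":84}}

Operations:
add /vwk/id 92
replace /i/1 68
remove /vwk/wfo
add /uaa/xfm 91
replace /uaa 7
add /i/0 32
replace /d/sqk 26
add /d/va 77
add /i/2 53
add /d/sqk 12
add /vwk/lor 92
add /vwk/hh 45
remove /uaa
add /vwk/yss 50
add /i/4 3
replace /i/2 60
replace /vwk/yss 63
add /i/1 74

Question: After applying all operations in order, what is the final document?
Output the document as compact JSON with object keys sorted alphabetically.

Answer: {"d":{"sqk":12,"va":77,"w":2},"i":[32,74,52,60,68,3,57],"vwk":{"hh":45,"id":92,"lor":92,"vjj":21,"yss":63}}

Derivation:
After op 1 (add /vwk/id 92): {"d":{"sqk":18,"w":2},"i":[52,9,57],"uaa":{"o":78,"ur":28},"vwk":{"id":92,"vjj":21,"wfo":7,"yss":84}}
After op 2 (replace /i/1 68): {"d":{"sqk":18,"w":2},"i":[52,68,57],"uaa":{"o":78,"ur":28},"vwk":{"id":92,"vjj":21,"wfo":7,"yss":84}}
After op 3 (remove /vwk/wfo): {"d":{"sqk":18,"w":2},"i":[52,68,57],"uaa":{"o":78,"ur":28},"vwk":{"id":92,"vjj":21,"yss":84}}
After op 4 (add /uaa/xfm 91): {"d":{"sqk":18,"w":2},"i":[52,68,57],"uaa":{"o":78,"ur":28,"xfm":91},"vwk":{"id":92,"vjj":21,"yss":84}}
After op 5 (replace /uaa 7): {"d":{"sqk":18,"w":2},"i":[52,68,57],"uaa":7,"vwk":{"id":92,"vjj":21,"yss":84}}
After op 6 (add /i/0 32): {"d":{"sqk":18,"w":2},"i":[32,52,68,57],"uaa":7,"vwk":{"id":92,"vjj":21,"yss":84}}
After op 7 (replace /d/sqk 26): {"d":{"sqk":26,"w":2},"i":[32,52,68,57],"uaa":7,"vwk":{"id":92,"vjj":21,"yss":84}}
After op 8 (add /d/va 77): {"d":{"sqk":26,"va":77,"w":2},"i":[32,52,68,57],"uaa":7,"vwk":{"id":92,"vjj":21,"yss":84}}
After op 9 (add /i/2 53): {"d":{"sqk":26,"va":77,"w":2},"i":[32,52,53,68,57],"uaa":7,"vwk":{"id":92,"vjj":21,"yss":84}}
After op 10 (add /d/sqk 12): {"d":{"sqk":12,"va":77,"w":2},"i":[32,52,53,68,57],"uaa":7,"vwk":{"id":92,"vjj":21,"yss":84}}
After op 11 (add /vwk/lor 92): {"d":{"sqk":12,"va":77,"w":2},"i":[32,52,53,68,57],"uaa":7,"vwk":{"id":92,"lor":92,"vjj":21,"yss":84}}
After op 12 (add /vwk/hh 45): {"d":{"sqk":12,"va":77,"w":2},"i":[32,52,53,68,57],"uaa":7,"vwk":{"hh":45,"id":92,"lor":92,"vjj":21,"yss":84}}
After op 13 (remove /uaa): {"d":{"sqk":12,"va":77,"w":2},"i":[32,52,53,68,57],"vwk":{"hh":45,"id":92,"lor":92,"vjj":21,"yss":84}}
After op 14 (add /vwk/yss 50): {"d":{"sqk":12,"va":77,"w":2},"i":[32,52,53,68,57],"vwk":{"hh":45,"id":92,"lor":92,"vjj":21,"yss":50}}
After op 15 (add /i/4 3): {"d":{"sqk":12,"va":77,"w":2},"i":[32,52,53,68,3,57],"vwk":{"hh":45,"id":92,"lor":92,"vjj":21,"yss":50}}
After op 16 (replace /i/2 60): {"d":{"sqk":12,"va":77,"w":2},"i":[32,52,60,68,3,57],"vwk":{"hh":45,"id":92,"lor":92,"vjj":21,"yss":50}}
After op 17 (replace /vwk/yss 63): {"d":{"sqk":12,"va":77,"w":2},"i":[32,52,60,68,3,57],"vwk":{"hh":45,"id":92,"lor":92,"vjj":21,"yss":63}}
After op 18 (add /i/1 74): {"d":{"sqk":12,"va":77,"w":2},"i":[32,74,52,60,68,3,57],"vwk":{"hh":45,"id":92,"lor":92,"vjj":21,"yss":63}}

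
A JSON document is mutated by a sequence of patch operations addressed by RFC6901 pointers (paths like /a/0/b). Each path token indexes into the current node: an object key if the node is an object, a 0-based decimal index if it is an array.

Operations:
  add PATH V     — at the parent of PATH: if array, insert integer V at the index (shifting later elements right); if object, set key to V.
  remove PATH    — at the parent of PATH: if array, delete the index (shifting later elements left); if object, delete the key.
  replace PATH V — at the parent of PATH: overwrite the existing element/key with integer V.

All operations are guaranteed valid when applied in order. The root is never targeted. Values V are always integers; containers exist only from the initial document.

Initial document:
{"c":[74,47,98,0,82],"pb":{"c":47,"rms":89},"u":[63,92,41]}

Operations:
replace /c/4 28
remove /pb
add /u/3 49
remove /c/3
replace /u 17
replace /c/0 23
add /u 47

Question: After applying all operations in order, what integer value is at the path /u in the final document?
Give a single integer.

After op 1 (replace /c/4 28): {"c":[74,47,98,0,28],"pb":{"c":47,"rms":89},"u":[63,92,41]}
After op 2 (remove /pb): {"c":[74,47,98,0,28],"u":[63,92,41]}
After op 3 (add /u/3 49): {"c":[74,47,98,0,28],"u":[63,92,41,49]}
After op 4 (remove /c/3): {"c":[74,47,98,28],"u":[63,92,41,49]}
After op 5 (replace /u 17): {"c":[74,47,98,28],"u":17}
After op 6 (replace /c/0 23): {"c":[23,47,98,28],"u":17}
After op 7 (add /u 47): {"c":[23,47,98,28],"u":47}
Value at /u: 47

Answer: 47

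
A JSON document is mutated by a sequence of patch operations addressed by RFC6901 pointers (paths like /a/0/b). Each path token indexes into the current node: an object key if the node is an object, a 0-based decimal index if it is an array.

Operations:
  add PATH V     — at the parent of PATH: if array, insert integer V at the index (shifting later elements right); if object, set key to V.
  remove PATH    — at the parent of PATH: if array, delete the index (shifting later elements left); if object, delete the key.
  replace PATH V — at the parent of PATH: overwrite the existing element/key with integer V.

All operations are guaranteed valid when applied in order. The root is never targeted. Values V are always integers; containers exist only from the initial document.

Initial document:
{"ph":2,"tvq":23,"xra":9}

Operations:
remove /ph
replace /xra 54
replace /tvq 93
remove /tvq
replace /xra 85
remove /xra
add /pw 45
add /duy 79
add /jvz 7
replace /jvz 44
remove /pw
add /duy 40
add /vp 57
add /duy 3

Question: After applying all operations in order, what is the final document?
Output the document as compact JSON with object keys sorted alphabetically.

After op 1 (remove /ph): {"tvq":23,"xra":9}
After op 2 (replace /xra 54): {"tvq":23,"xra":54}
After op 3 (replace /tvq 93): {"tvq":93,"xra":54}
After op 4 (remove /tvq): {"xra":54}
After op 5 (replace /xra 85): {"xra":85}
After op 6 (remove /xra): {}
After op 7 (add /pw 45): {"pw":45}
After op 8 (add /duy 79): {"duy":79,"pw":45}
After op 9 (add /jvz 7): {"duy":79,"jvz":7,"pw":45}
After op 10 (replace /jvz 44): {"duy":79,"jvz":44,"pw":45}
After op 11 (remove /pw): {"duy":79,"jvz":44}
After op 12 (add /duy 40): {"duy":40,"jvz":44}
After op 13 (add /vp 57): {"duy":40,"jvz":44,"vp":57}
After op 14 (add /duy 3): {"duy":3,"jvz":44,"vp":57}

Answer: {"duy":3,"jvz":44,"vp":57}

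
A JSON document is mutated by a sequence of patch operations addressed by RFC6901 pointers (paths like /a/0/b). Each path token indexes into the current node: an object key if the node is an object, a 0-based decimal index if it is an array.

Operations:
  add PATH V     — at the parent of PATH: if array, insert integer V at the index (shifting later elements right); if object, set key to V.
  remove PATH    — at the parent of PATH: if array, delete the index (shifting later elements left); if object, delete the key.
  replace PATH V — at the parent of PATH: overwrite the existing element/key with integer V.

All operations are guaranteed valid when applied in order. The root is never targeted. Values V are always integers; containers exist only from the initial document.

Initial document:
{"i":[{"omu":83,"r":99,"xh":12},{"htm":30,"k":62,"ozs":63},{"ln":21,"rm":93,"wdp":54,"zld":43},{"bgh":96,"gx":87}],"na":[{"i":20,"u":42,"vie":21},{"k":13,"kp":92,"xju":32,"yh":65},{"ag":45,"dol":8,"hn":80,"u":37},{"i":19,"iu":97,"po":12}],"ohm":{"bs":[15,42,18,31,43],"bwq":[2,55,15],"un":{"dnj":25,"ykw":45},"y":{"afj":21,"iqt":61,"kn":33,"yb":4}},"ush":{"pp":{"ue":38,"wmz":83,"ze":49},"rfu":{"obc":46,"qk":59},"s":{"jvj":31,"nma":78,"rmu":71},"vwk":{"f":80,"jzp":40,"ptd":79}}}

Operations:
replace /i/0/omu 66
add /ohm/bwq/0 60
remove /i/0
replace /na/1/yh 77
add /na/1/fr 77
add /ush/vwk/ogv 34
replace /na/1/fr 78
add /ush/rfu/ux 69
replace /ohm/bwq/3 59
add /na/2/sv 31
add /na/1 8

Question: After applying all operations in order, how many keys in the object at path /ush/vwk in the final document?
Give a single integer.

Answer: 4

Derivation:
After op 1 (replace /i/0/omu 66): {"i":[{"omu":66,"r":99,"xh":12},{"htm":30,"k":62,"ozs":63},{"ln":21,"rm":93,"wdp":54,"zld":43},{"bgh":96,"gx":87}],"na":[{"i":20,"u":42,"vie":21},{"k":13,"kp":92,"xju":32,"yh":65},{"ag":45,"dol":8,"hn":80,"u":37},{"i":19,"iu":97,"po":12}],"ohm":{"bs":[15,42,18,31,43],"bwq":[2,55,15],"un":{"dnj":25,"ykw":45},"y":{"afj":21,"iqt":61,"kn":33,"yb":4}},"ush":{"pp":{"ue":38,"wmz":83,"ze":49},"rfu":{"obc":46,"qk":59},"s":{"jvj":31,"nma":78,"rmu":71},"vwk":{"f":80,"jzp":40,"ptd":79}}}
After op 2 (add /ohm/bwq/0 60): {"i":[{"omu":66,"r":99,"xh":12},{"htm":30,"k":62,"ozs":63},{"ln":21,"rm":93,"wdp":54,"zld":43},{"bgh":96,"gx":87}],"na":[{"i":20,"u":42,"vie":21},{"k":13,"kp":92,"xju":32,"yh":65},{"ag":45,"dol":8,"hn":80,"u":37},{"i":19,"iu":97,"po":12}],"ohm":{"bs":[15,42,18,31,43],"bwq":[60,2,55,15],"un":{"dnj":25,"ykw":45},"y":{"afj":21,"iqt":61,"kn":33,"yb":4}},"ush":{"pp":{"ue":38,"wmz":83,"ze":49},"rfu":{"obc":46,"qk":59},"s":{"jvj":31,"nma":78,"rmu":71},"vwk":{"f":80,"jzp":40,"ptd":79}}}
After op 3 (remove /i/0): {"i":[{"htm":30,"k":62,"ozs":63},{"ln":21,"rm":93,"wdp":54,"zld":43},{"bgh":96,"gx":87}],"na":[{"i":20,"u":42,"vie":21},{"k":13,"kp":92,"xju":32,"yh":65},{"ag":45,"dol":8,"hn":80,"u":37},{"i":19,"iu":97,"po":12}],"ohm":{"bs":[15,42,18,31,43],"bwq":[60,2,55,15],"un":{"dnj":25,"ykw":45},"y":{"afj":21,"iqt":61,"kn":33,"yb":4}},"ush":{"pp":{"ue":38,"wmz":83,"ze":49},"rfu":{"obc":46,"qk":59},"s":{"jvj":31,"nma":78,"rmu":71},"vwk":{"f":80,"jzp":40,"ptd":79}}}
After op 4 (replace /na/1/yh 77): {"i":[{"htm":30,"k":62,"ozs":63},{"ln":21,"rm":93,"wdp":54,"zld":43},{"bgh":96,"gx":87}],"na":[{"i":20,"u":42,"vie":21},{"k":13,"kp":92,"xju":32,"yh":77},{"ag":45,"dol":8,"hn":80,"u":37},{"i":19,"iu":97,"po":12}],"ohm":{"bs":[15,42,18,31,43],"bwq":[60,2,55,15],"un":{"dnj":25,"ykw":45},"y":{"afj":21,"iqt":61,"kn":33,"yb":4}},"ush":{"pp":{"ue":38,"wmz":83,"ze":49},"rfu":{"obc":46,"qk":59},"s":{"jvj":31,"nma":78,"rmu":71},"vwk":{"f":80,"jzp":40,"ptd":79}}}
After op 5 (add /na/1/fr 77): {"i":[{"htm":30,"k":62,"ozs":63},{"ln":21,"rm":93,"wdp":54,"zld":43},{"bgh":96,"gx":87}],"na":[{"i":20,"u":42,"vie":21},{"fr":77,"k":13,"kp":92,"xju":32,"yh":77},{"ag":45,"dol":8,"hn":80,"u":37},{"i":19,"iu":97,"po":12}],"ohm":{"bs":[15,42,18,31,43],"bwq":[60,2,55,15],"un":{"dnj":25,"ykw":45},"y":{"afj":21,"iqt":61,"kn":33,"yb":4}},"ush":{"pp":{"ue":38,"wmz":83,"ze":49},"rfu":{"obc":46,"qk":59},"s":{"jvj":31,"nma":78,"rmu":71},"vwk":{"f":80,"jzp":40,"ptd":79}}}
After op 6 (add /ush/vwk/ogv 34): {"i":[{"htm":30,"k":62,"ozs":63},{"ln":21,"rm":93,"wdp":54,"zld":43},{"bgh":96,"gx":87}],"na":[{"i":20,"u":42,"vie":21},{"fr":77,"k":13,"kp":92,"xju":32,"yh":77},{"ag":45,"dol":8,"hn":80,"u":37},{"i":19,"iu":97,"po":12}],"ohm":{"bs":[15,42,18,31,43],"bwq":[60,2,55,15],"un":{"dnj":25,"ykw":45},"y":{"afj":21,"iqt":61,"kn":33,"yb":4}},"ush":{"pp":{"ue":38,"wmz":83,"ze":49},"rfu":{"obc":46,"qk":59},"s":{"jvj":31,"nma":78,"rmu":71},"vwk":{"f":80,"jzp":40,"ogv":34,"ptd":79}}}
After op 7 (replace /na/1/fr 78): {"i":[{"htm":30,"k":62,"ozs":63},{"ln":21,"rm":93,"wdp":54,"zld":43},{"bgh":96,"gx":87}],"na":[{"i":20,"u":42,"vie":21},{"fr":78,"k":13,"kp":92,"xju":32,"yh":77},{"ag":45,"dol":8,"hn":80,"u":37},{"i":19,"iu":97,"po":12}],"ohm":{"bs":[15,42,18,31,43],"bwq":[60,2,55,15],"un":{"dnj":25,"ykw":45},"y":{"afj":21,"iqt":61,"kn":33,"yb":4}},"ush":{"pp":{"ue":38,"wmz":83,"ze":49},"rfu":{"obc":46,"qk":59},"s":{"jvj":31,"nma":78,"rmu":71},"vwk":{"f":80,"jzp":40,"ogv":34,"ptd":79}}}
After op 8 (add /ush/rfu/ux 69): {"i":[{"htm":30,"k":62,"ozs":63},{"ln":21,"rm":93,"wdp":54,"zld":43},{"bgh":96,"gx":87}],"na":[{"i":20,"u":42,"vie":21},{"fr":78,"k":13,"kp":92,"xju":32,"yh":77},{"ag":45,"dol":8,"hn":80,"u":37},{"i":19,"iu":97,"po":12}],"ohm":{"bs":[15,42,18,31,43],"bwq":[60,2,55,15],"un":{"dnj":25,"ykw":45},"y":{"afj":21,"iqt":61,"kn":33,"yb":4}},"ush":{"pp":{"ue":38,"wmz":83,"ze":49},"rfu":{"obc":46,"qk":59,"ux":69},"s":{"jvj":31,"nma":78,"rmu":71},"vwk":{"f":80,"jzp":40,"ogv":34,"ptd":79}}}
After op 9 (replace /ohm/bwq/3 59): {"i":[{"htm":30,"k":62,"ozs":63},{"ln":21,"rm":93,"wdp":54,"zld":43},{"bgh":96,"gx":87}],"na":[{"i":20,"u":42,"vie":21},{"fr":78,"k":13,"kp":92,"xju":32,"yh":77},{"ag":45,"dol":8,"hn":80,"u":37},{"i":19,"iu":97,"po":12}],"ohm":{"bs":[15,42,18,31,43],"bwq":[60,2,55,59],"un":{"dnj":25,"ykw":45},"y":{"afj":21,"iqt":61,"kn":33,"yb":4}},"ush":{"pp":{"ue":38,"wmz":83,"ze":49},"rfu":{"obc":46,"qk":59,"ux":69},"s":{"jvj":31,"nma":78,"rmu":71},"vwk":{"f":80,"jzp":40,"ogv":34,"ptd":79}}}
After op 10 (add /na/2/sv 31): {"i":[{"htm":30,"k":62,"ozs":63},{"ln":21,"rm":93,"wdp":54,"zld":43},{"bgh":96,"gx":87}],"na":[{"i":20,"u":42,"vie":21},{"fr":78,"k":13,"kp":92,"xju":32,"yh":77},{"ag":45,"dol":8,"hn":80,"sv":31,"u":37},{"i":19,"iu":97,"po":12}],"ohm":{"bs":[15,42,18,31,43],"bwq":[60,2,55,59],"un":{"dnj":25,"ykw":45},"y":{"afj":21,"iqt":61,"kn":33,"yb":4}},"ush":{"pp":{"ue":38,"wmz":83,"ze":49},"rfu":{"obc":46,"qk":59,"ux":69},"s":{"jvj":31,"nma":78,"rmu":71},"vwk":{"f":80,"jzp":40,"ogv":34,"ptd":79}}}
After op 11 (add /na/1 8): {"i":[{"htm":30,"k":62,"ozs":63},{"ln":21,"rm":93,"wdp":54,"zld":43},{"bgh":96,"gx":87}],"na":[{"i":20,"u":42,"vie":21},8,{"fr":78,"k":13,"kp":92,"xju":32,"yh":77},{"ag":45,"dol":8,"hn":80,"sv":31,"u":37},{"i":19,"iu":97,"po":12}],"ohm":{"bs":[15,42,18,31,43],"bwq":[60,2,55,59],"un":{"dnj":25,"ykw":45},"y":{"afj":21,"iqt":61,"kn":33,"yb":4}},"ush":{"pp":{"ue":38,"wmz":83,"ze":49},"rfu":{"obc":46,"qk":59,"ux":69},"s":{"jvj":31,"nma":78,"rmu":71},"vwk":{"f":80,"jzp":40,"ogv":34,"ptd":79}}}
Size at path /ush/vwk: 4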